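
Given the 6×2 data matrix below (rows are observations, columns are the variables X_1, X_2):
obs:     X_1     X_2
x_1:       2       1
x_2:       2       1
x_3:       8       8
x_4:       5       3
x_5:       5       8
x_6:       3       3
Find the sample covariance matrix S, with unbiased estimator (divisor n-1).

Step 1 — column means:
  mean(X_1) = (2 + 2 + 8 + 5 + 5 + 3) / 6 = 25/6 = 4.1667
  mean(X_2) = (1 + 1 + 8 + 3 + 8 + 3) / 6 = 24/6 = 4

Step 2 — sample covariance S[i,j] = (1/(n-1)) · Σ_k (x_{k,i} - mean_i) · (x_{k,j} - mean_j), with n-1 = 5.
  S[X_1,X_1] = ((-2.1667)·(-2.1667) + (-2.1667)·(-2.1667) + (3.8333)·(3.8333) + (0.8333)·(0.8333) + (0.8333)·(0.8333) + (-1.1667)·(-1.1667)) / 5 = 26.8333/5 = 5.3667
  S[X_1,X_2] = ((-2.1667)·(-3) + (-2.1667)·(-3) + (3.8333)·(4) + (0.8333)·(-1) + (0.8333)·(4) + (-1.1667)·(-1)) / 5 = 32/5 = 6.4
  S[X_2,X_2] = ((-3)·(-3) + (-3)·(-3) + (4)·(4) + (-1)·(-1) + (4)·(4) + (-1)·(-1)) / 5 = 52/5 = 10.4

S is symmetric (S[j,i] = S[i,j]). Assembling:

S = [[5.3667, 6.4],
 [6.4, 10.4]]


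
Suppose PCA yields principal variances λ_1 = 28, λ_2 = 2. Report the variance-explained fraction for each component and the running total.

Step 1 — total variance = trace(Sigma) = Σ λ_i = 28 + 2 = 30.

Step 2 — fraction explained by component i = λ_i / Σ λ:
  PC1: 28/30 = 0.9333
  PC2: 2/30 = 0.0667

Step 3 — cumulative fraction after k components = (λ_1 + ... + λ_k) / Σ λ:
  k = 1: 28/30 = 0.9333
  k = 2: (28 + 2)/30 = 30/30 = 1

Summary (fraction, with percent):

explained: PC1 0.9333 (93.33%), PC2 0.0667 (6.67%);  cumulative: 0.9333, 1


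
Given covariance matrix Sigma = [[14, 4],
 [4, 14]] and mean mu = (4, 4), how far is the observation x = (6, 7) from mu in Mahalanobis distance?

Step 1 — centre the observation: (x - mu) = (2, 3).

Step 2 — invert Sigma. det(Sigma) = 14·14 - (4)² = 180.
  Sigma^{-1} = (1/det) · [[d, -b], [-b, a]] = [[0.0778, -0.0222],
 [-0.0222, 0.0778]].

Step 3 — form the quadratic (x - mu)^T · Sigma^{-1} · (x - mu):
  Sigma^{-1} · (x - mu) = (0.0889, 0.1889).
  (x - mu)^T · [Sigma^{-1} · (x - mu)] = (2)·(0.0889) + (3)·(0.1889) = 0.7444.

Step 4 — take square root: d = √(0.7444) ≈ 0.8628.

d(x, mu) = √(0.7444) ≈ 0.8628


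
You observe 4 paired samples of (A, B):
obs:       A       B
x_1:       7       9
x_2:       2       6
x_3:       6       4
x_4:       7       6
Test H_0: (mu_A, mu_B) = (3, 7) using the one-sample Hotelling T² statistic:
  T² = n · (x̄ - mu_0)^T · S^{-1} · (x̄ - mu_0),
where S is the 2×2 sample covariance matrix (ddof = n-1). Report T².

Step 1 — sample mean vector:
  mean(A) = (7 + 2 + 6 + 7) / 4 = 22/4 = 5.5
  mean(B) = (9 + 6 + 4 + 6) / 4 = 25/4 = 6.25
  x̄ = (5.5, 6.25),  deviation x̄ - mu_0 = (5.5, 6.25) - (3, 7) = (2.5, -0.75).

Step 2 — sample covariance matrix, S[i,j] = (1/(n-1)) · Σ_k (x_{k,i} - mean_i) · (x_{k,j} - mean_j), divisor n-1 = 3:
  S[A,A] = ((1.5)·(1.5) + (-3.5)·(-3.5) + (0.5)·(0.5) + (1.5)·(1.5)) / 3 = 17/3 = 5.6667
  S[A,B] = ((1.5)·(2.75) + (-3.5)·(-0.25) + (0.5)·(-2.25) + (1.5)·(-0.25)) / 3 = 3.5/3 = 1.1667
  S[B,B] = ((2.75)·(2.75) + (-0.25)·(-0.25) + (-2.25)·(-2.25) + (-0.25)·(-0.25)) / 3 = 12.75/3 = 4.25
  S = [[5.6667, 1.1667],
 [1.1667, 4.25]].

Step 3 — invert S. det(S) = 5.6667·4.25 - (1.1667)² = 22.7222.
  S^{-1} = (1/det) · [[d, -b], [-b, a]] = [[0.187, -0.0513],
 [-0.0513, 0.2494]].

Step 4 — quadratic form (x̄ - mu_0)^T · S^{-1} · (x̄ - mu_0):
  S^{-1} · (x̄ - mu_0) = (0.5061, -0.3154),
  (x̄ - mu_0)^T · [...] = (2.5)·(0.5061) + (-0.75)·(-0.3154) = 1.5018.

Step 5 — scale by n: T² = 4 · 1.5018 = 6.0073.

T² ≈ 6.0073


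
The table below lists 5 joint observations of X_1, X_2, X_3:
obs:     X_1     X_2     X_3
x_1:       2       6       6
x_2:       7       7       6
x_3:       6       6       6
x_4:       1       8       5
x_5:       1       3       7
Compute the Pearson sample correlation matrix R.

Step 1 — column means:
  mean(X_1) = (2 + 7 + 6 + 1 + 1) / 5 = 17/5 = 3.4
  mean(X_2) = (6 + 7 + 6 + 8 + 3) / 5 = 30/5 = 6
  mean(X_3) = (6 + 6 + 6 + 5 + 7) / 5 = 30/5 = 6

Step 2 — sample variances and covariances s[i,j] = (1/(n-1)) · Σ_k (x_{k,i} - mean_i) · (x_{k,j} - mean_j), with n-1 = 4:
  s[X_1,X_1] = ((-1.4)·(-1.4) + (3.6)·(3.6) + (2.6)·(2.6) + (-2.4)·(-2.4) + (-2.4)·(-2.4)) / 4 = 33.2/4 = 8.3
  s[X_1,X_2] = ((-1.4)·(0) + (3.6)·(1) + (2.6)·(0) + (-2.4)·(2) + (-2.4)·(-3)) / 4 = 6/4 = 1.5
  s[X_1,X_3] = ((-1.4)·(0) + (3.6)·(0) + (2.6)·(0) + (-2.4)·(-1) + (-2.4)·(1)) / 4 = 0/4 = 0
  s[X_2,X_2] = ((0)·(0) + (1)·(1) + (0)·(0) + (2)·(2) + (-3)·(-3)) / 4 = 14/4 = 3.5
  s[X_2,X_3] = ((0)·(0) + (1)·(0) + (0)·(0) + (2)·(-1) + (-3)·(1)) / 4 = -5/4 = -1.25
  s[X_3,X_3] = ((0)·(0) + (0)·(0) + (0)·(0) + (-1)·(-1) + (1)·(1)) / 4 = 2/4 = 0.5
  Sample standard deviations s_i = √(s[i,i]):
  s(X_1) = √(8.3) = 2.881
  s(X_2) = √(3.5) = 1.8708
  s(X_3) = √(0.5) = 0.7071

Step 3 — r_{ij} = s_{ij} / (s_i · s_j):
  r[X_1,X_1] = 1 (diagonal).
  r[X_1,X_2] = 1.5 / (2.881 · 1.8708) = 1.5 / 5.3898 = 0.2783
  r[X_1,X_3] = 0 / (2.881 · 0.7071) = 0 / 2.0372 = 0
  r[X_2,X_2] = 1 (diagonal).
  r[X_2,X_3] = -1.25 / (1.8708 · 0.7071) = -1.25 / 1.3229 = -0.9449
  r[X_3,X_3] = 1 (diagonal).

R is symmetric with unit diagonal. Assembling:

R = [[1, 0.2783, 0],
 [0.2783, 1, -0.9449],
 [0, -0.9449, 1]]


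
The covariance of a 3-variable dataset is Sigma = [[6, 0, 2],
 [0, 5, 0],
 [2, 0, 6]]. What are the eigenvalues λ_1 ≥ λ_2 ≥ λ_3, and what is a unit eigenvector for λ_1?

Step 1 — characteristic polynomial p(λ) = det(λI - Sigma) = λ³ - tr·λ² + c_1·λ - det, where tr = trace, c_1 = sum of the principal 2×2 minors, det = det(Sigma):
  tr = 6 + 5 + 6 = 17,
  c_1 = (6·5 - (0)²) + (6·6 - (2)²) + (5·6 - (0)²) = 30 + 32 + 30 = 92,
  det = 6·(5·6 - (0)²) - (0)·((0)·6 - (0)·(2)) + (2)·((0)·(0) - 5·(2)) = 6·(30) - (0)·(0) + (2)·(-10) = 160.
  So p(λ) = λ³ - 17λ² + 92λ - 160.
Step 2 — look for an integer root (rational root theorem: any rational root is an integer divisor of 160). Testing λ = 4:
  p(4) = 64 - 272 + 368 - 160 = 0  ✓
  Dividing out (λ - 4): p(λ) = (λ - 4)(λ² - 13λ + 40).
Step 3 — remaining eigenvalues from the quadratic λ² - 13λ + 40 = 0:
  Δ = 13² - 4·40 = 169 - 160 = 9,  λ = (13 ± √9)/2 = (13 ± 3)/2 = 8 or 5.
  Sorted: λ_1 = 8,  λ_2 = 5,  λ_3 = 4  (check: sum = 17 = tr ✓).

Step 4 — unit eigenvector for λ_1 = 8: v spans the null space of (Sigma - λ_1 I), whose rows are
  r_1 = (-2, 0, 2),  r_2 = (0, -3, 0),  r_3 = (2, 0, -2).
  v is orthogonal to every row, so take v ∝ r_1 × r_2 = ((0)·(0) - (2)·(-3), (2)·(0) - (-2)·(0), (-2)·(-3) - (0)·(0)) = (6, 0, 6).
  Rescale (divide by 6): u = (1, 0, 1).
  ||u|| = √((1)² + (0)² + (1)²) = √(2) ≈ 1.4142,  v_1 = u/||u|| ≈ (0.7071, 0, 0.7071) (||v_1|| = 1).

λ_1 = 8,  λ_2 = 5,  λ_3 = 4;  v_1 ≈ (0.7071, 0, 0.7071)


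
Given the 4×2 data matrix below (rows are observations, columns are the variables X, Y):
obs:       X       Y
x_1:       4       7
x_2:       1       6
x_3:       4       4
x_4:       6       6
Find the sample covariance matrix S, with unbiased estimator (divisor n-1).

Step 1 — column means:
  mean(X) = (4 + 1 + 4 + 6) / 4 = 15/4 = 3.75
  mean(Y) = (7 + 6 + 4 + 6) / 4 = 23/4 = 5.75

Step 2 — sample covariance S[i,j] = (1/(n-1)) · Σ_k (x_{k,i} - mean_i) · (x_{k,j} - mean_j), with n-1 = 3.
  S[X,X] = ((0.25)·(0.25) + (-2.75)·(-2.75) + (0.25)·(0.25) + (2.25)·(2.25)) / 3 = 12.75/3 = 4.25
  S[X,Y] = ((0.25)·(1.25) + (-2.75)·(0.25) + (0.25)·(-1.75) + (2.25)·(0.25)) / 3 = -0.25/3 = -0.0833
  S[Y,Y] = ((1.25)·(1.25) + (0.25)·(0.25) + (-1.75)·(-1.75) + (0.25)·(0.25)) / 3 = 4.75/3 = 1.5833

S is symmetric (S[j,i] = S[i,j]). Assembling:

S = [[4.25, -0.0833],
 [-0.0833, 1.5833]]


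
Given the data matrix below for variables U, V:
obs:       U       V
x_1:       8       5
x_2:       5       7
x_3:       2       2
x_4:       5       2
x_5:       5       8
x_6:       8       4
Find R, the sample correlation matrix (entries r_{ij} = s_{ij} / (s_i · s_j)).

Step 1 — column means:
  mean(U) = (8 + 5 + 2 + 5 + 5 + 8) / 6 = 33/6 = 5.5
  mean(V) = (5 + 7 + 2 + 2 + 8 + 4) / 6 = 28/6 = 4.6667

Step 2 — sample variances and covariances s[i,j] = (1/(n-1)) · Σ_k (x_{k,i} - mean_i) · (x_{k,j} - mean_j), with n-1 = 5:
  s[U,U] = ((2.5)·(2.5) + (-0.5)·(-0.5) + (-3.5)·(-3.5) + (-0.5)·(-0.5) + (-0.5)·(-0.5) + (2.5)·(2.5)) / 5 = 25.5/5 = 5.1
  s[U,V] = ((2.5)·(0.3333) + (-0.5)·(2.3333) + (-3.5)·(-2.6667) + (-0.5)·(-2.6667) + (-0.5)·(3.3333) + (2.5)·(-0.6667)) / 5 = 7/5 = 1.4
  s[V,V] = ((0.3333)·(0.3333) + (2.3333)·(2.3333) + (-2.6667)·(-2.6667) + (-2.6667)·(-2.6667) + (3.3333)·(3.3333) + (-0.6667)·(-0.6667)) / 5 = 31.3333/5 = 6.2667
  Sample standard deviations s_i = √(s[i,i]):
  s(U) = √(5.1) = 2.2583
  s(V) = √(6.2667) = 2.5033

Step 3 — r_{ij} = s_{ij} / (s_i · s_j):
  r[U,U] = 1 (diagonal).
  r[U,V] = 1.4 / (2.2583 · 2.5033) = 1.4 / 5.6533 = 0.2476
  r[V,V] = 1 (diagonal).

R is symmetric with unit diagonal. Assembling:

R = [[1, 0.2476],
 [0.2476, 1]]


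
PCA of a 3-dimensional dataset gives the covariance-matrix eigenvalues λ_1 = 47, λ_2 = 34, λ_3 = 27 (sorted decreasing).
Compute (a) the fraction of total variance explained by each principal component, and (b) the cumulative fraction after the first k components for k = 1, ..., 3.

Step 1 — total variance = trace(Sigma) = Σ λ_i = 47 + 34 + 27 = 108.

Step 2 — fraction explained by component i = λ_i / Σ λ:
  PC1: 47/108 = 0.4352
  PC2: 34/108 = 0.3148
  PC3: 27/108 = 0.25

Step 3 — cumulative fraction after k components = (λ_1 + ... + λ_k) / Σ λ:
  k = 1: 47/108 = 0.4352
  k = 2: (47 + 34)/108 = 81/108 = 0.75
  k = 3: (47 + 34 + 27)/108 = 108/108 = 1

Summary (fraction, with percent):

explained: PC1 0.4352 (43.52%), PC2 0.3148 (31.48%), PC3 0.25 (25%);  cumulative: 0.4352, 0.75, 1


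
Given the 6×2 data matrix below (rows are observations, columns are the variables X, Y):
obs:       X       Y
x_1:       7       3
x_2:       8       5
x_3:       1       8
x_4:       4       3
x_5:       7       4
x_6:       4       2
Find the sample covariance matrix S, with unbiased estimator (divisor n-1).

Step 1 — column means:
  mean(X) = (7 + 8 + 1 + 4 + 7 + 4) / 6 = 31/6 = 5.1667
  mean(Y) = (3 + 5 + 8 + 3 + 4 + 2) / 6 = 25/6 = 4.1667

Step 2 — sample covariance S[i,j] = (1/(n-1)) · Σ_k (x_{k,i} - mean_i) · (x_{k,j} - mean_j), with n-1 = 5.
  S[X,X] = ((1.8333)·(1.8333) + (2.8333)·(2.8333) + (-4.1667)·(-4.1667) + (-1.1667)·(-1.1667) + (1.8333)·(1.8333) + (-1.1667)·(-1.1667)) / 5 = 34.8333/5 = 6.9667
  S[X,Y] = ((1.8333)·(-1.1667) + (2.8333)·(0.8333) + (-4.1667)·(3.8333) + (-1.1667)·(-1.1667) + (1.8333)·(-0.1667) + (-1.1667)·(-2.1667)) / 5 = -12.1667/5 = -2.4333
  S[Y,Y] = ((-1.1667)·(-1.1667) + (0.8333)·(0.8333) + (3.8333)·(3.8333) + (-1.1667)·(-1.1667) + (-0.1667)·(-0.1667) + (-2.1667)·(-2.1667)) / 5 = 22.8333/5 = 4.5667

S is symmetric (S[j,i] = S[i,j]). Assembling:

S = [[6.9667, -2.4333],
 [-2.4333, 4.5667]]


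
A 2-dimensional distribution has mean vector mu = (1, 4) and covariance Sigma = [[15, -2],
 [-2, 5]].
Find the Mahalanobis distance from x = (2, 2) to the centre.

Step 1 — centre the observation: (x - mu) = (1, -2).

Step 2 — invert Sigma. det(Sigma) = 15·5 - (-2)² = 71.
  Sigma^{-1} = (1/det) · [[d, -b], [-b, a]] = [[0.0704, 0.0282],
 [0.0282, 0.2113]].

Step 3 — form the quadratic (x - mu)^T · Sigma^{-1} · (x - mu):
  Sigma^{-1} · (x - mu) = (0.0141, -0.3944).
  (x - mu)^T · [Sigma^{-1} · (x - mu)] = (1)·(0.0141) + (-2)·(-0.3944) = 0.8028.

Step 4 — take square root: d = √(0.8028) ≈ 0.896.

d(x, mu) = √(0.8028) ≈ 0.896


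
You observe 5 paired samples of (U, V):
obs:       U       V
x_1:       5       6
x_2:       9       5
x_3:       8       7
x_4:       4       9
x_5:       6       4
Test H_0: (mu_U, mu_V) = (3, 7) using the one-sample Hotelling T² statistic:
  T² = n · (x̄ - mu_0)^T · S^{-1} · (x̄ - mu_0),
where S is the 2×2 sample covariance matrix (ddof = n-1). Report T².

Step 1 — sample mean vector:
  mean(U) = (5 + 9 + 8 + 4 + 6) / 5 = 32/5 = 6.4
  mean(V) = (6 + 5 + 7 + 9 + 4) / 5 = 31/5 = 6.2
  x̄ = (6.4, 6.2),  deviation x̄ - mu_0 = (6.4, 6.2) - (3, 7) = (3.4, -0.8).

Step 2 — sample covariance matrix, S[i,j] = (1/(n-1)) · Σ_k (x_{k,i} - mean_i) · (x_{k,j} - mean_j), divisor n-1 = 4:
  S[U,U] = ((-1.4)·(-1.4) + (2.6)·(2.6) + (1.6)·(1.6) + (-2.4)·(-2.4) + (-0.4)·(-0.4)) / 4 = 17.2/4 = 4.3
  S[U,V] = ((-1.4)·(-0.2) + (2.6)·(-1.2) + (1.6)·(0.8) + (-2.4)·(2.8) + (-0.4)·(-2.2)) / 4 = -7.4/4 = -1.85
  S[V,V] = ((-0.2)·(-0.2) + (-1.2)·(-1.2) + (0.8)·(0.8) + (2.8)·(2.8) + (-2.2)·(-2.2)) / 4 = 14.8/4 = 3.7
  S = [[4.3, -1.85],
 [-1.85, 3.7]].

Step 3 — invert S. det(S) = 4.3·3.7 - (-1.85)² = 12.4875.
  S^{-1} = (1/det) · [[d, -b], [-b, a]] = [[0.2963, 0.1481],
 [0.1481, 0.3443]].

Step 4 — quadratic form (x̄ - mu_0)^T · S^{-1} · (x̄ - mu_0):
  S^{-1} · (x̄ - mu_0) = (0.8889, 0.2282),
  (x̄ - mu_0)^T · [...] = (3.4)·(0.8889) + (-0.8)·(0.2282) = 2.8396.

Step 5 — scale by n: T² = 5 · 2.8396 = 14.1982.

T² ≈ 14.1982


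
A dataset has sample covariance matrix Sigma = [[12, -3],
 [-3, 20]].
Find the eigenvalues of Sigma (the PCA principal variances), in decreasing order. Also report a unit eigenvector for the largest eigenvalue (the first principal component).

Step 1 — characteristic polynomial of 2×2 Sigma:
  det(Sigma - λI) = λ² - trace · λ + det = 0.
  trace = 12 + 20 = 32, det = 12·20 - (-3)² = 231.
Step 2 — discriminant:
  Δ = trace² - 4·det = 1024 - 924 = 100.
Step 3 — eigenvalues:
  λ = (trace ± √Δ)/2 = (32 ± 10)/2,
  λ_1 = 21,  λ_2 = 11.

Step 4 — unit eigenvector for λ_1: solve (Sigma - λ_1 I)v = 0. First row:
  (12 - 21)·v_x + (-3)·v_y = 0, i.e. (-9)·v_x + (-3)·v_y = 0,
  so v ∝ (b, λ_1 - a) = (-3, 9); multiply by -1 so the first entry is positive: u = (3, -9).
  ||u|| = √((3)² + (-9)²) = √(90) ≈ 9.4868,
  v_1 = u/||u|| ≈ (0.3162, -0.9487) (||v_1|| = 1).

λ_1 = 21,  λ_2 = 11;  v_1 ≈ (0.3162, -0.9487)


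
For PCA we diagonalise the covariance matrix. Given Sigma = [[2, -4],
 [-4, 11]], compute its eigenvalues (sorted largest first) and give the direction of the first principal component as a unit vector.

Step 1 — characteristic polynomial of 2×2 Sigma:
  det(Sigma - λI) = λ² - trace · λ + det = 0.
  trace = 2 + 11 = 13, det = 2·11 - (-4)² = 6.
Step 2 — discriminant:
  Δ = trace² - 4·det = 169 - 24 = 145.
Step 3 — eigenvalues:
  λ = (trace ± √Δ)/2 = (13 ± 12.0416)/2,
  λ_1 = 12.5208,  λ_2 = 0.4792.

Step 4 — unit eigenvector for λ_1: solve (Sigma - λ_1 I)v = 0. First row:
  (2 - 12.5208)·v_x + (-4)·v_y = 0, i.e. (-10.5208)·v_x + (-4)·v_y = 0,
  so v ∝ (b, λ_1 - a) = (-4, 10.5208); multiply by -1 so the first entry is positive: u = (4, -10.5208).
  ||u|| = √((4)² + (-10.5208)²) = √(126.6872) ≈ 11.2555,
  v_1 = u/||u|| ≈ (0.3554, -0.9347) (||v_1|| = 1).

λ_1 = 12.5208,  λ_2 = 0.4792;  v_1 ≈ (0.3554, -0.9347)


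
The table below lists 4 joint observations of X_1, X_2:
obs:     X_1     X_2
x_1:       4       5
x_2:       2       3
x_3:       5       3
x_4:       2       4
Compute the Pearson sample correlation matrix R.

Step 1 — column means:
  mean(X_1) = (4 + 2 + 5 + 2) / 4 = 13/4 = 3.25
  mean(X_2) = (5 + 3 + 3 + 4) / 4 = 15/4 = 3.75

Step 2 — sample variances and covariances s[i,j] = (1/(n-1)) · Σ_k (x_{k,i} - mean_i) · (x_{k,j} - mean_j), with n-1 = 3:
  s[X_1,X_1] = ((0.75)·(0.75) + (-1.25)·(-1.25) + (1.75)·(1.75) + (-1.25)·(-1.25)) / 3 = 6.75/3 = 2.25
  s[X_1,X_2] = ((0.75)·(1.25) + (-1.25)·(-0.75) + (1.75)·(-0.75) + (-1.25)·(0.25)) / 3 = 0.25/3 = 0.0833
  s[X_2,X_2] = ((1.25)·(1.25) + (-0.75)·(-0.75) + (-0.75)·(-0.75) + (0.25)·(0.25)) / 3 = 2.75/3 = 0.9167
  Sample standard deviations s_i = √(s[i,i]):
  s(X_1) = √(2.25) = 1.5
  s(X_2) = √(0.9167) = 0.9574

Step 3 — r_{ij} = s_{ij} / (s_i · s_j):
  r[X_1,X_1] = 1 (diagonal).
  r[X_1,X_2] = 0.0833 / (1.5 · 0.9574) = 0.0833 / 1.4361 = 0.058
  r[X_2,X_2] = 1 (diagonal).

R is symmetric with unit diagonal. Assembling:

R = [[1, 0.058],
 [0.058, 1]]


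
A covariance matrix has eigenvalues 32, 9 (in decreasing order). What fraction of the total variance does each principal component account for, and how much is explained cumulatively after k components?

Step 1 — total variance = trace(Sigma) = Σ λ_i = 32 + 9 = 41.

Step 2 — fraction explained by component i = λ_i / Σ λ:
  PC1: 32/41 = 0.7805
  PC2: 9/41 = 0.2195

Step 3 — cumulative fraction after k components = (λ_1 + ... + λ_k) / Σ λ:
  k = 1: 32/41 = 0.7805
  k = 2: (32 + 9)/41 = 41/41 = 1

Summary (fraction, with percent):

explained: PC1 0.7805 (78.05%), PC2 0.2195 (21.95%);  cumulative: 0.7805, 1


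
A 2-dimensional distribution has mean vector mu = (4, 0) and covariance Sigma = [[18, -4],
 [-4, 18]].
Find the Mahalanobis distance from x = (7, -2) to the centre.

Step 1 — centre the observation: (x - mu) = (3, -2).

Step 2 — invert Sigma. det(Sigma) = 18·18 - (-4)² = 308.
  Sigma^{-1} = (1/det) · [[d, -b], [-b, a]] = [[0.0584, 0.013],
 [0.013, 0.0584]].

Step 3 — form the quadratic (x - mu)^T · Sigma^{-1} · (x - mu):
  Sigma^{-1} · (x - mu) = (0.1494, -0.0779).
  (x - mu)^T · [Sigma^{-1} · (x - mu)] = (3)·(0.1494) + (-2)·(-0.0779) = 0.6039.

Step 4 — take square root: d = √(0.6039) ≈ 0.7771.

d(x, mu) = √(0.6039) ≈ 0.7771


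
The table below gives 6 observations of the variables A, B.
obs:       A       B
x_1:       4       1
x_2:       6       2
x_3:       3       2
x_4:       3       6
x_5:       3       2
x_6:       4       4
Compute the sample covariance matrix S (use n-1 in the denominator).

Step 1 — column means:
  mean(A) = (4 + 6 + 3 + 3 + 3 + 4) / 6 = 23/6 = 3.8333
  mean(B) = (1 + 2 + 2 + 6 + 2 + 4) / 6 = 17/6 = 2.8333

Step 2 — sample covariance S[i,j] = (1/(n-1)) · Σ_k (x_{k,i} - mean_i) · (x_{k,j} - mean_j), with n-1 = 5.
  S[A,A] = ((0.1667)·(0.1667) + (2.1667)·(2.1667) + (-0.8333)·(-0.8333) + (-0.8333)·(-0.8333) + (-0.8333)·(-0.8333) + (0.1667)·(0.1667)) / 5 = 6.8333/5 = 1.3667
  S[A,B] = ((0.1667)·(-1.8333) + (2.1667)·(-0.8333) + (-0.8333)·(-0.8333) + (-0.8333)·(3.1667) + (-0.8333)·(-0.8333) + (0.1667)·(1.1667)) / 5 = -3.1667/5 = -0.6333
  S[B,B] = ((-1.8333)·(-1.8333) + (-0.8333)·(-0.8333) + (-0.8333)·(-0.8333) + (3.1667)·(3.1667) + (-0.8333)·(-0.8333) + (1.1667)·(1.1667)) / 5 = 16.8333/5 = 3.3667

S is symmetric (S[j,i] = S[i,j]). Assembling:

S = [[1.3667, -0.6333],
 [-0.6333, 3.3667]]


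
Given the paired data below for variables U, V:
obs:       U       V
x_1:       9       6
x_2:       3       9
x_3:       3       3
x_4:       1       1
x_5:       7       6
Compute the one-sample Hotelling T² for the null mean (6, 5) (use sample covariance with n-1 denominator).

Step 1 — sample mean vector:
  mean(U) = (9 + 3 + 3 + 1 + 7) / 5 = 23/5 = 4.6
  mean(V) = (6 + 9 + 3 + 1 + 6) / 5 = 25/5 = 5
  x̄ = (4.6, 5),  deviation x̄ - mu_0 = (4.6, 5) - (6, 5) = (-1.4, 0).

Step 2 — sample covariance matrix, S[i,j] = (1/(n-1)) · Σ_k (x_{k,i} - mean_i) · (x_{k,j} - mean_j), divisor n-1 = 4:
  S[U,U] = ((4.4)·(4.4) + (-1.6)·(-1.6) + (-1.6)·(-1.6) + (-3.6)·(-3.6) + (2.4)·(2.4)) / 4 = 43.2/4 = 10.8
  S[U,V] = ((4.4)·(1) + (-1.6)·(4) + (-1.6)·(-2) + (-3.6)·(-4) + (2.4)·(1)) / 4 = 18/4 = 4.5
  S[V,V] = ((1)·(1) + (4)·(4) + (-2)·(-2) + (-4)·(-4) + (1)·(1)) / 4 = 38/4 = 9.5
  S = [[10.8, 4.5],
 [4.5, 9.5]].

Step 3 — invert S. det(S) = 10.8·9.5 - (4.5)² = 82.35.
  S^{-1} = (1/det) · [[d, -b], [-b, a]] = [[0.1154, -0.0546],
 [-0.0546, 0.1311]].

Step 4 — quadratic form (x̄ - mu_0)^T · S^{-1} · (x̄ - mu_0):
  S^{-1} · (x̄ - mu_0) = (-0.1615, 0.0765),
  (x̄ - mu_0)^T · [...] = (-1.4)·(-0.1615) + (0)·(0.0765) = 0.2261.

Step 5 — scale by n: T² = 5 · 0.2261 = 1.1305.

T² ≈ 1.1305


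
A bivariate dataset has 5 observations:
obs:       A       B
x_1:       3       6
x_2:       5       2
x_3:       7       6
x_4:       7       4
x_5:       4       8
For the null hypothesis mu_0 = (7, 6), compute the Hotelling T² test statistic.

Step 1 — sample mean vector:
  mean(A) = (3 + 5 + 7 + 7 + 4) / 5 = 26/5 = 5.2
  mean(B) = (6 + 2 + 6 + 4 + 8) / 5 = 26/5 = 5.2
  x̄ = (5.2, 5.2),  deviation x̄ - mu_0 = (5.2, 5.2) - (7, 6) = (-1.8, -0.8).

Step 2 — sample covariance matrix, S[i,j] = (1/(n-1)) · Σ_k (x_{k,i} - mean_i) · (x_{k,j} - mean_j), divisor n-1 = 4:
  S[A,A] = ((-2.2)·(-2.2) + (-0.2)·(-0.2) + (1.8)·(1.8) + (1.8)·(1.8) + (-1.2)·(-1.2)) / 4 = 12.8/4 = 3.2
  S[A,B] = ((-2.2)·(0.8) + (-0.2)·(-3.2) + (1.8)·(0.8) + (1.8)·(-1.2) + (-1.2)·(2.8)) / 4 = -5.2/4 = -1.3
  S[B,B] = ((0.8)·(0.8) + (-3.2)·(-3.2) + (0.8)·(0.8) + (-1.2)·(-1.2) + (2.8)·(2.8)) / 4 = 20.8/4 = 5.2
  S = [[3.2, -1.3],
 [-1.3, 5.2]].

Step 3 — invert S. det(S) = 3.2·5.2 - (-1.3)² = 14.95.
  S^{-1} = (1/det) · [[d, -b], [-b, a]] = [[0.3478, 0.087],
 [0.087, 0.214]].

Step 4 — quadratic form (x̄ - mu_0)^T · S^{-1} · (x̄ - mu_0):
  S^{-1} · (x̄ - mu_0) = (-0.6957, -0.3278),
  (x̄ - mu_0)^T · [...] = (-1.8)·(-0.6957) + (-0.8)·(-0.3278) = 1.5144.

Step 5 — scale by n: T² = 5 · 1.5144 = 7.5719.

T² ≈ 7.5719


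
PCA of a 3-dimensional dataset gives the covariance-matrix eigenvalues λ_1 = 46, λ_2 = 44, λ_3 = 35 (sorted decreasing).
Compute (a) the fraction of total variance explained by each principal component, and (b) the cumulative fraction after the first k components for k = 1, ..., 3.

Step 1 — total variance = trace(Sigma) = Σ λ_i = 46 + 44 + 35 = 125.

Step 2 — fraction explained by component i = λ_i / Σ λ:
  PC1: 46/125 = 0.368
  PC2: 44/125 = 0.352
  PC3: 35/125 = 0.28

Step 3 — cumulative fraction after k components = (λ_1 + ... + λ_k) / Σ λ:
  k = 1: 46/125 = 0.368
  k = 2: (46 + 44)/125 = 90/125 = 0.72
  k = 3: (46 + 44 + 35)/125 = 125/125 = 1

Summary (fraction, with percent):

explained: PC1 0.368 (36.8%), PC2 0.352 (35.2%), PC3 0.28 (28%);  cumulative: 0.368, 0.72, 1


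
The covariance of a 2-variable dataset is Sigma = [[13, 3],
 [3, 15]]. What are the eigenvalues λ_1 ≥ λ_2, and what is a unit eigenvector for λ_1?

Step 1 — characteristic polynomial of 2×2 Sigma:
  det(Sigma - λI) = λ² - trace · λ + det = 0.
  trace = 13 + 15 = 28, det = 13·15 - (3)² = 186.
Step 2 — discriminant:
  Δ = trace² - 4·det = 784 - 744 = 40.
Step 3 — eigenvalues:
  λ = (trace ± √Δ)/2 = (28 ± 6.3246)/2,
  λ_1 = 17.1623,  λ_2 = 10.8377.

Step 4 — unit eigenvector for λ_1: solve (Sigma - λ_1 I)v = 0. First row:
  (13 - 17.1623)·v_x + (3)·v_y = 0, i.e. (-4.1623)·v_x + (3)·v_y = 0,
  so v ∝ (b, λ_1 - a) = (3, 4.1623) = u.
  ||u|| = √((3)² + (4.1623)²) = √(26.3246) ≈ 5.1307,
  v_1 = u/||u|| ≈ (0.5847, 0.8112) (||v_1|| = 1).

λ_1 = 17.1623,  λ_2 = 10.8377;  v_1 ≈ (0.5847, 0.8112)


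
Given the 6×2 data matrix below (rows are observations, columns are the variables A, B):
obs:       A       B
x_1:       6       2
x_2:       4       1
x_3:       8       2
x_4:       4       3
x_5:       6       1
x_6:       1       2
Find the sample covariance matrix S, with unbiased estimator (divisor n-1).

Step 1 — column means:
  mean(A) = (6 + 4 + 8 + 4 + 6 + 1) / 6 = 29/6 = 4.8333
  mean(B) = (2 + 1 + 2 + 3 + 1 + 2) / 6 = 11/6 = 1.8333

Step 2 — sample covariance S[i,j] = (1/(n-1)) · Σ_k (x_{k,i} - mean_i) · (x_{k,j} - mean_j), with n-1 = 5.
  S[A,A] = ((1.1667)·(1.1667) + (-0.8333)·(-0.8333) + (3.1667)·(3.1667) + (-0.8333)·(-0.8333) + (1.1667)·(1.1667) + (-3.8333)·(-3.8333)) / 5 = 28.8333/5 = 5.7667
  S[A,B] = ((1.1667)·(0.1667) + (-0.8333)·(-0.8333) + (3.1667)·(0.1667) + (-0.8333)·(1.1667) + (1.1667)·(-0.8333) + (-3.8333)·(0.1667)) / 5 = -1.1667/5 = -0.2333
  S[B,B] = ((0.1667)·(0.1667) + (-0.8333)·(-0.8333) + (0.1667)·(0.1667) + (1.1667)·(1.1667) + (-0.8333)·(-0.8333) + (0.1667)·(0.1667)) / 5 = 2.8333/5 = 0.5667

S is symmetric (S[j,i] = S[i,j]). Assembling:

S = [[5.7667, -0.2333],
 [-0.2333, 0.5667]]


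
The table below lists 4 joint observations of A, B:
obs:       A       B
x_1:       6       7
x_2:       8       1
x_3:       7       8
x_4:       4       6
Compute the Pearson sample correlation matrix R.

Step 1 — column means:
  mean(A) = (6 + 8 + 7 + 4) / 4 = 25/4 = 6.25
  mean(B) = (7 + 1 + 8 + 6) / 4 = 22/4 = 5.5

Step 2 — sample variances and covariances s[i,j] = (1/(n-1)) · Σ_k (x_{k,i} - mean_i) · (x_{k,j} - mean_j), with n-1 = 3:
  s[A,A] = ((-0.25)·(-0.25) + (1.75)·(1.75) + (0.75)·(0.75) + (-2.25)·(-2.25)) / 3 = 8.75/3 = 2.9167
  s[A,B] = ((-0.25)·(1.5) + (1.75)·(-4.5) + (0.75)·(2.5) + (-2.25)·(0.5)) / 3 = -7.5/3 = -2.5
  s[B,B] = ((1.5)·(1.5) + (-4.5)·(-4.5) + (2.5)·(2.5) + (0.5)·(0.5)) / 3 = 29/3 = 9.6667
  Sample standard deviations s_i = √(s[i,i]):
  s(A) = √(2.9167) = 1.7078
  s(B) = √(9.6667) = 3.1091

Step 3 — r_{ij} = s_{ij} / (s_i · s_j):
  r[A,A] = 1 (diagonal).
  r[A,B] = -2.5 / (1.7078 · 3.1091) = -2.5 / 5.3098 = -0.4708
  r[B,B] = 1 (diagonal).

R is symmetric with unit diagonal. Assembling:

R = [[1, -0.4708],
 [-0.4708, 1]]


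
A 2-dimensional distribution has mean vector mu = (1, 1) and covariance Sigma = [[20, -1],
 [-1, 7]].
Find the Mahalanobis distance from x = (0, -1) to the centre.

Step 1 — centre the observation: (x - mu) = (-1, -2).

Step 2 — invert Sigma. det(Sigma) = 20·7 - (-1)² = 139.
  Sigma^{-1} = (1/det) · [[d, -b], [-b, a]] = [[0.0504, 0.0072],
 [0.0072, 0.1439]].

Step 3 — form the quadratic (x - mu)^T · Sigma^{-1} · (x - mu):
  Sigma^{-1} · (x - mu) = (-0.0647, -0.295).
  (x - mu)^T · [Sigma^{-1} · (x - mu)] = (-1)·(-0.0647) + (-2)·(-0.295) = 0.6547.

Step 4 — take square root: d = √(0.6547) ≈ 0.8091.

d(x, mu) = √(0.6547) ≈ 0.8091


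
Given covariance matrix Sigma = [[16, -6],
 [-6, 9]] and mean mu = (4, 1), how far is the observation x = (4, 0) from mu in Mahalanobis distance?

Step 1 — centre the observation: (x - mu) = (0, -1).

Step 2 — invert Sigma. det(Sigma) = 16·9 - (-6)² = 108.
  Sigma^{-1} = (1/det) · [[d, -b], [-b, a]] = [[0.0833, 0.0556],
 [0.0556, 0.1481]].

Step 3 — form the quadratic (x - mu)^T · Sigma^{-1} · (x - mu):
  Sigma^{-1} · (x - mu) = (-0.0556, -0.1481).
  (x - mu)^T · [Sigma^{-1} · (x - mu)] = (0)·(-0.0556) + (-1)·(-0.1481) = 0.1481.

Step 4 — take square root: d = √(0.1481) ≈ 0.3849.

d(x, mu) = √(0.1481) ≈ 0.3849


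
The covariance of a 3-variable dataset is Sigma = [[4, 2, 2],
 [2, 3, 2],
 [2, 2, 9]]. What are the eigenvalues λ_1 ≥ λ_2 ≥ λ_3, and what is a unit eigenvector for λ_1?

Step 1 — characteristic polynomial p(λ) = det(λI - Sigma) = λ³ - tr·λ² + c_1·λ - det, where tr = trace, c_1 = sum of the principal 2×2 minors, det = det(Sigma):
  tr = 4 + 3 + 9 = 16,
  c_1 = (4·3 - (2)²) + (4·9 - (2)²) + (3·9 - (2)²) = 8 + 32 + 23 = 63,
  det = 4·(3·9 - (2)²) - (2)·((2)·9 - (2)·(2)) + (2)·((2)·(2) - 3·(2)) = 4·(23) - (2)·(14) + (2)·(-2) = 60.
  So p(λ) = λ³ - 16λ² + 63λ - 60.
Step 2 — look for an integer root (rational root theorem: any rational root is an integer divisor of 60). Testing λ = 4:
  p(4) = 64 - 256 + 252 - 60 = 0  ✓
  Dividing out (λ - 4): p(λ) = (λ - 4)(λ² - 12λ + 15).
Step 3 — remaining eigenvalues from the quadratic λ² - 12λ + 15 = 0:
  Δ = 12² - 4·15 = 144 - 60 = 84,  λ = (12 ± √84)/2 = (12 ± 9.1652)/2 ≈ 10.5826 or 1.4174.
  Sorted: λ_1 = 10.5826,  λ_2 = 4,  λ_3 = 1.4174  (check: sum = 16 = tr ✓).

Step 4 — unit eigenvector for λ_1 ≈ 10.5826: v spans the null space of (Sigma - λ_1 I), whose rows are
  r_1 = (-6.5826, 2, 2),  r_2 = (2, -7.5826, 2),  r_3 = (2, 2, -1.5826).
  v is orthogonal to every row, so take v ∝ r_1 × r_2 = ((2)·(2) - (2)·(-7.5826), (2)·(2) - (-6.5826)·(2), (-6.5826)·(-7.5826) - (2)·(2)) ≈ (19.1652, 17.1652, 45.9129).
  Let u = (19.1652, 17.1652, 45.9129).
  ||u|| = √((19.1652)² + (17.1652)² + (45.9129)²) = √(2769.9379) ≈ 52.6302,  v_1 = u/||u|| ≈ (0.3641, 0.3261, 0.8724) (||v_1|| = 1).

λ_1 = 10.5826,  λ_2 = 4,  λ_3 = 1.4174;  v_1 ≈ (0.3641, 0.3261, 0.8724)


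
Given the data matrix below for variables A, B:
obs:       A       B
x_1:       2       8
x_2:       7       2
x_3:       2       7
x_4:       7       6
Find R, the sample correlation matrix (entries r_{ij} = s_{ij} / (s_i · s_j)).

Step 1 — column means:
  mean(A) = (2 + 7 + 2 + 7) / 4 = 18/4 = 4.5
  mean(B) = (8 + 2 + 7 + 6) / 4 = 23/4 = 5.75

Step 2 — sample variances and covariances s[i,j] = (1/(n-1)) · Σ_k (x_{k,i} - mean_i) · (x_{k,j} - mean_j), with n-1 = 3:
  s[A,A] = ((-2.5)·(-2.5) + (2.5)·(2.5) + (-2.5)·(-2.5) + (2.5)·(2.5)) / 3 = 25/3 = 8.3333
  s[A,B] = ((-2.5)·(2.25) + (2.5)·(-3.75) + (-2.5)·(1.25) + (2.5)·(0.25)) / 3 = -17.5/3 = -5.8333
  s[B,B] = ((2.25)·(2.25) + (-3.75)·(-3.75) + (1.25)·(1.25) + (0.25)·(0.25)) / 3 = 20.75/3 = 6.9167
  Sample standard deviations s_i = √(s[i,i]):
  s(A) = √(8.3333) = 2.8868
  s(B) = √(6.9167) = 2.63

Step 3 — r_{ij} = s_{ij} / (s_i · s_j):
  r[A,A] = 1 (diagonal).
  r[A,B] = -5.8333 / (2.8868 · 2.63) = -5.8333 / 7.592 = -0.7683
  r[B,B] = 1 (diagonal).

R is symmetric with unit diagonal. Assembling:

R = [[1, -0.7683],
 [-0.7683, 1]]


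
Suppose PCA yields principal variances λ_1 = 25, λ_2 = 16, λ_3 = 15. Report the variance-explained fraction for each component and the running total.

Step 1 — total variance = trace(Sigma) = Σ λ_i = 25 + 16 + 15 = 56.

Step 2 — fraction explained by component i = λ_i / Σ λ:
  PC1: 25/56 = 0.4464
  PC2: 16/56 = 0.2857
  PC3: 15/56 = 0.2679

Step 3 — cumulative fraction after k components = (λ_1 + ... + λ_k) / Σ λ:
  k = 1: 25/56 = 0.4464
  k = 2: (25 + 16)/56 = 41/56 = 0.7321
  k = 3: (25 + 16 + 15)/56 = 56/56 = 1

Summary (fraction, with percent):

explained: PC1 0.4464 (44.64%), PC2 0.2857 (28.57%), PC3 0.2679 (26.79%);  cumulative: 0.4464, 0.7321, 1


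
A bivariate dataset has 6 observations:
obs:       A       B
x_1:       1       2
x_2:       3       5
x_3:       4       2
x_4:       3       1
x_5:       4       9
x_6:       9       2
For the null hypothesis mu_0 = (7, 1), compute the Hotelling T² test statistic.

Step 1 — sample mean vector:
  mean(A) = (1 + 3 + 4 + 3 + 4 + 9) / 6 = 24/6 = 4
  mean(B) = (2 + 5 + 2 + 1 + 9 + 2) / 6 = 21/6 = 3.5
  x̄ = (4, 3.5),  deviation x̄ - mu_0 = (4, 3.5) - (7, 1) = (-3, 2.5).

Step 2 — sample covariance matrix, S[i,j] = (1/(n-1)) · Σ_k (x_{k,i} - mean_i) · (x_{k,j} - mean_j), divisor n-1 = 5:
  S[A,A] = ((-3)·(-3) + (-1)·(-1) + (0)·(0) + (-1)·(-1) + (0)·(0) + (5)·(5)) / 5 = 36/5 = 7.2
  S[A,B] = ((-3)·(-1.5) + (-1)·(1.5) + (0)·(-1.5) + (-1)·(-2.5) + (0)·(5.5) + (5)·(-1.5)) / 5 = -2/5 = -0.4
  S[B,B] = ((-1.5)·(-1.5) + (1.5)·(1.5) + (-1.5)·(-1.5) + (-2.5)·(-2.5) + (5.5)·(5.5) + (-1.5)·(-1.5)) / 5 = 45.5/5 = 9.1
  S = [[7.2, -0.4],
 [-0.4, 9.1]].

Step 3 — invert S. det(S) = 7.2·9.1 - (-0.4)² = 65.36.
  S^{-1} = (1/det) · [[d, -b], [-b, a]] = [[0.1392, 0.0061],
 [0.0061, 0.1102]].

Step 4 — quadratic form (x̄ - mu_0)^T · S^{-1} · (x̄ - mu_0):
  S^{-1} · (x̄ - mu_0) = (-0.4024, 0.257),
  (x̄ - mu_0)^T · [...] = (-3)·(-0.4024) + (2.5)·(0.257) = 1.8498.

Step 5 — scale by n: T² = 6 · 1.8498 = 11.0985.

T² ≈ 11.0985


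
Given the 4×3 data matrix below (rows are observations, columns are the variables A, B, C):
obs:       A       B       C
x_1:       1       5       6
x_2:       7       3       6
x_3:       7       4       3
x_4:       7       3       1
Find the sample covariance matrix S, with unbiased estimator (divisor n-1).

Step 1 — column means:
  mean(A) = (1 + 7 + 7 + 7) / 4 = 22/4 = 5.5
  mean(B) = (5 + 3 + 4 + 3) / 4 = 15/4 = 3.75
  mean(C) = (6 + 6 + 3 + 1) / 4 = 16/4 = 4

Step 2 — sample covariance S[i,j] = (1/(n-1)) · Σ_k (x_{k,i} - mean_i) · (x_{k,j} - mean_j), with n-1 = 3.
  S[A,A] = ((-4.5)·(-4.5) + (1.5)·(1.5) + (1.5)·(1.5) + (1.5)·(1.5)) / 3 = 27/3 = 9
  S[A,B] = ((-4.5)·(1.25) + (1.5)·(-0.75) + (1.5)·(0.25) + (1.5)·(-0.75)) / 3 = -7.5/3 = -2.5
  S[A,C] = ((-4.5)·(2) + (1.5)·(2) + (1.5)·(-1) + (1.5)·(-3)) / 3 = -12/3 = -4
  S[B,B] = ((1.25)·(1.25) + (-0.75)·(-0.75) + (0.25)·(0.25) + (-0.75)·(-0.75)) / 3 = 2.75/3 = 0.9167
  S[B,C] = ((1.25)·(2) + (-0.75)·(2) + (0.25)·(-1) + (-0.75)·(-3)) / 3 = 3/3 = 1
  S[C,C] = ((2)·(2) + (2)·(2) + (-1)·(-1) + (-3)·(-3)) / 3 = 18/3 = 6

S is symmetric (S[j,i] = S[i,j]). Assembling:

S = [[9, -2.5, -4],
 [-2.5, 0.9167, 1],
 [-4, 1, 6]]


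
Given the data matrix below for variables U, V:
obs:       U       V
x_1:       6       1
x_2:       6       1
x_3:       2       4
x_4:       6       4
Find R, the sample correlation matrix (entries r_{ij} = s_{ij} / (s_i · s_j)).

Step 1 — column means:
  mean(U) = (6 + 6 + 2 + 6) / 4 = 20/4 = 5
  mean(V) = (1 + 1 + 4 + 4) / 4 = 10/4 = 2.5

Step 2 — sample variances and covariances s[i,j] = (1/(n-1)) · Σ_k (x_{k,i} - mean_i) · (x_{k,j} - mean_j), with n-1 = 3:
  s[U,U] = ((1)·(1) + (1)·(1) + (-3)·(-3) + (1)·(1)) / 3 = 12/3 = 4
  s[U,V] = ((1)·(-1.5) + (1)·(-1.5) + (-3)·(1.5) + (1)·(1.5)) / 3 = -6/3 = -2
  s[V,V] = ((-1.5)·(-1.5) + (-1.5)·(-1.5) + (1.5)·(1.5) + (1.5)·(1.5)) / 3 = 9/3 = 3
  Sample standard deviations s_i = √(s[i,i]):
  s(U) = √(4) = 2
  s(V) = √(3) = 1.7321

Step 3 — r_{ij} = s_{ij} / (s_i · s_j):
  r[U,U] = 1 (diagonal).
  r[U,V] = -2 / (2 · 1.7321) = -2 / 3.4641 = -0.5774
  r[V,V] = 1 (diagonal).

R is symmetric with unit diagonal. Assembling:

R = [[1, -0.5774],
 [-0.5774, 1]]


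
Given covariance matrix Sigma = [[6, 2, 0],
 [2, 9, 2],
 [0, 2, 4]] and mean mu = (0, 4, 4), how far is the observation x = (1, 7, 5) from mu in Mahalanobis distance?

Step 1 — centre the observation: (x - mu) = (1, 3, 1).

Step 2 — invert Sigma (cofactor / det for 3×3, or solve directly):
  Sigma^{-1} = [[0.1818, -0.0455, 0.0227],
 [-0.0455, 0.1364, -0.0682],
 [0.0227, -0.0682, 0.2841]].

Step 3 — form the quadratic (x - mu)^T · Sigma^{-1} · (x - mu):
  Sigma^{-1} · (x - mu) = (0.0682, 0.2955, 0.1023).
  (x - mu)^T · [Sigma^{-1} · (x - mu)] = (1)·(0.0682) + (3)·(0.2955) + (1)·(0.1023) = 1.0568.

Step 4 — take square root: d = √(1.0568) ≈ 1.028.

d(x, mu) = √(1.0568) ≈ 1.028


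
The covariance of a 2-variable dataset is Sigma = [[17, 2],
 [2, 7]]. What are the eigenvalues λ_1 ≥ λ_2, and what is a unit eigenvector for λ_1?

Step 1 — characteristic polynomial of 2×2 Sigma:
  det(Sigma - λI) = λ² - trace · λ + det = 0.
  trace = 17 + 7 = 24, det = 17·7 - (2)² = 115.
Step 2 — discriminant:
  Δ = trace² - 4·det = 576 - 460 = 116.
Step 3 — eigenvalues:
  λ = (trace ± √Δ)/2 = (24 ± 10.7703)/2,
  λ_1 = 17.3852,  λ_2 = 6.6148.

Step 4 — unit eigenvector for λ_1: solve (Sigma - λ_1 I)v = 0. First row:
  (17 - 17.3852)·v_x + (2)·v_y = 0, i.e. (-0.3852)·v_x + (2)·v_y = 0,
  so v ∝ (b, λ_1 - a) = (2, 0.3852) = u.
  ||u|| = √((2)² + (0.3852)²) = √(4.1484) ≈ 2.0368,
  v_1 = u/||u|| ≈ (0.982, 0.1891) (||v_1|| = 1).

λ_1 = 17.3852,  λ_2 = 6.6148;  v_1 ≈ (0.982, 0.1891)


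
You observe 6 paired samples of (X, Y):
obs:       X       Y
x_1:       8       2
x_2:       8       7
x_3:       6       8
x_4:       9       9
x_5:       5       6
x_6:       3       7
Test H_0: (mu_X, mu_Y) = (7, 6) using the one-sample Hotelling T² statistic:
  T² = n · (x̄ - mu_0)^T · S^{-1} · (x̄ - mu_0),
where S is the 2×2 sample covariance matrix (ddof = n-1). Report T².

Step 1 — sample mean vector:
  mean(X) = (8 + 8 + 6 + 9 + 5 + 3) / 6 = 39/6 = 6.5
  mean(Y) = (2 + 7 + 8 + 9 + 6 + 7) / 6 = 39/6 = 6.5
  x̄ = (6.5, 6.5),  deviation x̄ - mu_0 = (6.5, 6.5) - (7, 6) = (-0.5, 0.5).

Step 2 — sample covariance matrix, S[i,j] = (1/(n-1)) · Σ_k (x_{k,i} - mean_i) · (x_{k,j} - mean_j), divisor n-1 = 5:
  S[X,X] = ((1.5)·(1.5) + (1.5)·(1.5) + (-0.5)·(-0.5) + (2.5)·(2.5) + (-1.5)·(-1.5) + (-3.5)·(-3.5)) / 5 = 25.5/5 = 5.1
  S[X,Y] = ((1.5)·(-4.5) + (1.5)·(0.5) + (-0.5)·(1.5) + (2.5)·(2.5) + (-1.5)·(-0.5) + (-3.5)·(0.5)) / 5 = -1.5/5 = -0.3
  S[Y,Y] = ((-4.5)·(-4.5) + (0.5)·(0.5) + (1.5)·(1.5) + (2.5)·(2.5) + (-0.5)·(-0.5) + (0.5)·(0.5)) / 5 = 29.5/5 = 5.9
  S = [[5.1, -0.3],
 [-0.3, 5.9]].

Step 3 — invert S. det(S) = 5.1·5.9 - (-0.3)² = 30.
  S^{-1} = (1/det) · [[d, -b], [-b, a]] = [[0.1967, 0.01],
 [0.01, 0.17]].

Step 4 — quadratic form (x̄ - mu_0)^T · S^{-1} · (x̄ - mu_0):
  S^{-1} · (x̄ - mu_0) = (-0.0933, 0.08),
  (x̄ - mu_0)^T · [...] = (-0.5)·(-0.0933) + (0.5)·(0.08) = 0.0867.

Step 5 — scale by n: T² = 6 · 0.0867 = 0.52.

T² ≈ 0.52


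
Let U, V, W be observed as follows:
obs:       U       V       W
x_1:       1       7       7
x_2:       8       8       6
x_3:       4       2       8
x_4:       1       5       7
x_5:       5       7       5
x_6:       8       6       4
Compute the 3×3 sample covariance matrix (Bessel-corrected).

Step 1 — column means:
  mean(U) = (1 + 8 + 4 + 1 + 5 + 8) / 6 = 27/6 = 4.5
  mean(V) = (7 + 8 + 2 + 5 + 7 + 6) / 6 = 35/6 = 5.8333
  mean(W) = (7 + 6 + 8 + 7 + 5 + 4) / 6 = 37/6 = 6.1667

Step 2 — sample covariance S[i,j] = (1/(n-1)) · Σ_k (x_{k,i} - mean_i) · (x_{k,j} - mean_j), with n-1 = 5.
  S[U,U] = ((-3.5)·(-3.5) + (3.5)·(3.5) + (-0.5)·(-0.5) + (-3.5)·(-3.5) + (0.5)·(0.5) + (3.5)·(3.5)) / 5 = 49.5/5 = 9.9
  S[U,V] = ((-3.5)·(1.1667) + (3.5)·(2.1667) + (-0.5)·(-3.8333) + (-3.5)·(-0.8333) + (0.5)·(1.1667) + (3.5)·(0.1667)) / 5 = 9.5/5 = 1.9
  S[U,W] = ((-3.5)·(0.8333) + (3.5)·(-0.1667) + (-0.5)·(1.8333) + (-3.5)·(0.8333) + (0.5)·(-1.1667) + (3.5)·(-2.1667)) / 5 = -15.5/5 = -3.1
  S[V,V] = ((1.1667)·(1.1667) + (2.1667)·(2.1667) + (-3.8333)·(-3.8333) + (-0.8333)·(-0.8333) + (1.1667)·(1.1667) + (0.1667)·(0.1667)) / 5 = 22.8333/5 = 4.5667
  S[V,W] = ((1.1667)·(0.8333) + (2.1667)·(-0.1667) + (-3.8333)·(1.8333) + (-0.8333)·(0.8333) + (1.1667)·(-1.1667) + (0.1667)·(-2.1667)) / 5 = -8.8333/5 = -1.7667
  S[W,W] = ((0.8333)·(0.8333) + (-0.1667)·(-0.1667) + (1.8333)·(1.8333) + (0.8333)·(0.8333) + (-1.1667)·(-1.1667) + (-2.1667)·(-2.1667)) / 5 = 10.8333/5 = 2.1667

S is symmetric (S[j,i] = S[i,j]). Assembling:

S = [[9.9, 1.9, -3.1],
 [1.9, 4.5667, -1.7667],
 [-3.1, -1.7667, 2.1667]]


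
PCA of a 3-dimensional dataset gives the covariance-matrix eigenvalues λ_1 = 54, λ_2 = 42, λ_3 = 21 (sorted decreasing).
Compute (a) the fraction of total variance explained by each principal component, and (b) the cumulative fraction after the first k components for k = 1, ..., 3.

Step 1 — total variance = trace(Sigma) = Σ λ_i = 54 + 42 + 21 = 117.

Step 2 — fraction explained by component i = λ_i / Σ λ:
  PC1: 54/117 = 0.4615
  PC2: 42/117 = 0.359
  PC3: 21/117 = 0.1795

Step 3 — cumulative fraction after k components = (λ_1 + ... + λ_k) / Σ λ:
  k = 1: 54/117 = 0.4615
  k = 2: (54 + 42)/117 = 96/117 = 0.8205
  k = 3: (54 + 42 + 21)/117 = 117/117 = 1

Summary (fraction, with percent):

explained: PC1 0.4615 (46.15%), PC2 0.359 (35.9%), PC3 0.1795 (17.95%);  cumulative: 0.4615, 0.8205, 1


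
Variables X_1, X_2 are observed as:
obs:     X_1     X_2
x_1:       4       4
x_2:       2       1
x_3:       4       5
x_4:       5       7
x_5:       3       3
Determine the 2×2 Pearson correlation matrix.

Step 1 — column means:
  mean(X_1) = (4 + 2 + 4 + 5 + 3) / 5 = 18/5 = 3.6
  mean(X_2) = (4 + 1 + 5 + 7 + 3) / 5 = 20/5 = 4

Step 2 — sample variances and covariances s[i,j] = (1/(n-1)) · Σ_k (x_{k,i} - mean_i) · (x_{k,j} - mean_j), with n-1 = 4:
  s[X_1,X_1] = ((0.4)·(0.4) + (-1.6)·(-1.6) + (0.4)·(0.4) + (1.4)·(1.4) + (-0.6)·(-0.6)) / 4 = 5.2/4 = 1.3
  s[X_1,X_2] = ((0.4)·(0) + (-1.6)·(-3) + (0.4)·(1) + (1.4)·(3) + (-0.6)·(-1)) / 4 = 10/4 = 2.5
  s[X_2,X_2] = ((0)·(0) + (-3)·(-3) + (1)·(1) + (3)·(3) + (-1)·(-1)) / 4 = 20/4 = 5
  Sample standard deviations s_i = √(s[i,i]):
  s(X_1) = √(1.3) = 1.1402
  s(X_2) = √(5) = 2.2361

Step 3 — r_{ij} = s_{ij} / (s_i · s_j):
  r[X_1,X_1] = 1 (diagonal).
  r[X_1,X_2] = 2.5 / (1.1402 · 2.2361) = 2.5 / 2.5495 = 0.9806
  r[X_2,X_2] = 1 (diagonal).

R is symmetric with unit diagonal. Assembling:

R = [[1, 0.9806],
 [0.9806, 1]]
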